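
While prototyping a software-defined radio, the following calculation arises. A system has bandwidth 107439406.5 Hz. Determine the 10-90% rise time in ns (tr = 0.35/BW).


Rise time from bandwidth relationship:
tr = 0.35 / BW
   = 0.35 / 107439406.5
   = 3.257650162e-09 s
   = 3.2577 ns

3.2577 ns


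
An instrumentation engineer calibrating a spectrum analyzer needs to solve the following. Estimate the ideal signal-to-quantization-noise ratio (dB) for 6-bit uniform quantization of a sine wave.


Theoretical SNR for a full-scale sinusoid:
SNR = 6.02 * N + 1.76
    = 6.02 * 6 + 1.76
    = 36.12 + 1.76
    = 37.88 dB

37.88 dB


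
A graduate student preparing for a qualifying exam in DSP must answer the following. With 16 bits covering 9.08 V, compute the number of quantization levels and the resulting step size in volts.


Step 1 — number of quantization levels:
L = 2^N = 2^16 = 65536

Step 2 — LSB step size:
delta = Vfs / L
      = 9.08 / 65536
      = 0.00013855 V

Levels = 65536; step size = 0.00013855 V


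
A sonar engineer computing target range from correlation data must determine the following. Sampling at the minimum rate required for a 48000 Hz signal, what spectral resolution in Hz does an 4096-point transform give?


Step 1 — Nyquist sampling rate:
fs = 2 * fmax = 2 * 48000 = 96000 Hz

Step 2 — DFT bin spacing:
df = fs / N = 96000 / 4096 = 23.4375 Hz

23.4375 Hz


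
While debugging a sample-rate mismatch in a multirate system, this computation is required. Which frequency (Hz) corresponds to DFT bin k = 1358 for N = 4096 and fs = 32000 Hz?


Frequency of DFT bin k:
f_k = k * fs / N
    = 1358 * 32000 / 4096
    = 43456000 / 4096
    = 10609.375 Hz

10609.375 Hz


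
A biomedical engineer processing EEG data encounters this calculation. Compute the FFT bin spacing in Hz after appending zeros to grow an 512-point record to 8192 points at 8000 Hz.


Frequency resolution after zero-padding:
N_padded = 512 * 16 = 8192
df = fs / N_padded
   = 8000 / 8192
   = 0.9766 Hz

0.9766 Hz


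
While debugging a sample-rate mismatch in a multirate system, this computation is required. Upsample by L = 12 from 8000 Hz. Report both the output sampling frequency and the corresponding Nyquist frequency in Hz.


Step 1 — output sample rate after interpolation by L:
fs_out = L * fs_in = 12 * 8000 = 96000 Hz

Step 2 — Nyquist frequency of the output stream:
f_Nyq = fs_out / 2 = 96000 / 2 = 48000.0 Hz

fs_out = 96000 Hz; f_Nyquist = 48000.0 Hz


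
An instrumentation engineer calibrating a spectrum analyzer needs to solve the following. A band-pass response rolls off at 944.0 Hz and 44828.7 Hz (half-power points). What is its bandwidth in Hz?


Bandwidth is the difference of -3dB frequencies:
BW = f_high - f_low
   = 44828.7 - 944.0
   = 43884.7 Hz

43884.7 Hz


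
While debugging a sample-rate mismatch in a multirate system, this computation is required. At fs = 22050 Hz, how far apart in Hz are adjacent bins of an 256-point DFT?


DFT frequency resolution:
df = fs / N
   = 22050 / 256
   = 86.1328 Hz

86.1328 Hz


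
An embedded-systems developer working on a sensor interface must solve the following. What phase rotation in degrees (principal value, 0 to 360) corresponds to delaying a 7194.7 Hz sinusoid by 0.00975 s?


Phase shift from frequency and time delay:
phi = 360 * f * t_delay
    = 360 * 7194.7 * 0.00975
    = 25253.4 degrees
    mod 360 = 53.4 degrees

53.4 degrees


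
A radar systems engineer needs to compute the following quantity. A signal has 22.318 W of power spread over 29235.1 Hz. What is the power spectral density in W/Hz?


Power spectral density:
PSD = P / BW
    = 22.318 / 29235.1
    = 0.0007634 W/Hz

0.0007634 W/Hz


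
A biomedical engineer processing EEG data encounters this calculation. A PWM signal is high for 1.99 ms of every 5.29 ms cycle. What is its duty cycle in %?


Duty cycle as a percentage:
DC = (t_on / T) * 100
   = (1.99 / 5.29) * 100
   = 0.376181 * 100
   = 37.62 %

37.62 %


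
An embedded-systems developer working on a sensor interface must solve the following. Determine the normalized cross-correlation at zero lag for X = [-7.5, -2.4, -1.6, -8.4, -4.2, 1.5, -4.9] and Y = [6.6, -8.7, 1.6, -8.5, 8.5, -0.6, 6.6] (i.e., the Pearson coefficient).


Pearson correlation coefficient (population):
r = cov(X,Y) / (std(X) * std(Y))
Mean X = -3.9286, Mean Y = 0.7857
Cov(X,Y) = -1.016122
Std(X) = 3.184657, Std(Y) = 6.61069
r = -0.0483

-0.0483


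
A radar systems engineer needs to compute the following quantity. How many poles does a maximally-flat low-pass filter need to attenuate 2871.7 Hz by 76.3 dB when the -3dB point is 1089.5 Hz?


Butterworth filter order formula:
n = log10(10^(A/10) - 1) / (2 * log10(f_stop/f_pass))
10^(76.3/10) - 1 = 42657950.8802
f_stop/f_pass = 2871.7 / 1089.5 = 2.6358
n = 9.0637 -> ceil = 10

10


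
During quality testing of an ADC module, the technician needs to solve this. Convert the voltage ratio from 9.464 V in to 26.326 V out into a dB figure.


Voltage gain in dB:
G = 20 * log10(Vout / Vin)
  = 20 * log10(26.326 / 9.464)
  = 20 * log10(2.781699)
  = 20 * 0.44431
  = 8.89 dB

8.89 dB


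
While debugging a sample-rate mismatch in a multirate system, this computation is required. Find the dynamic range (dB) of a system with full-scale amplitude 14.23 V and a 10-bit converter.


Dynamic range from full-scale to LSB:
V_min = V_max / 2^bits = 14.23 / 2^10
DR = 20 * log10(V_max / V_min)
   = 20 * log10(2^10)
   = 20 * 10 * log10(2)
   = 60.21 dB

60.21 dB


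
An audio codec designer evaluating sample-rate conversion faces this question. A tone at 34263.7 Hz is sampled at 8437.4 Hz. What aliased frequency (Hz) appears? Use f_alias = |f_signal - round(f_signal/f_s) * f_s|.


Compute the nearest integer multiple of fs to the signal:
n = round(34263.7 / 8437.4) = 4
f_alias = |34263.7 - 4 * 8437.4|
        = |34263.7 - 33749.6|
        = 514.1 Hz

514.1


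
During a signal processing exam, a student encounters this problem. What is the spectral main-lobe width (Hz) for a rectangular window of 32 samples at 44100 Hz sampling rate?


Main lobe width for a rectangular window:
Width = 2 * fs / N
      = 2 * 44100 / 32
      = 88200 / 32
      = 2756.25 Hz

2756.25 Hz


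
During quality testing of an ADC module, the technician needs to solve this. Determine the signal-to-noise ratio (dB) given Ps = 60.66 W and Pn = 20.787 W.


SNR in decibels:
SNR = 10 * log10(Ps / Pn)
    = 10 * log10(60.66 / 20.787)
    = 10 * log10(2.9182)
    = 10 * 0.4651
    = 4.65 dB

4.65 dB


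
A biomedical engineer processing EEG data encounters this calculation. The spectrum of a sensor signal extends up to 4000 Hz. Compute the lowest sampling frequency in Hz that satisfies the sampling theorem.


The Nyquist rate is twice the maximum frequency component.
fs_min = 2 * fmax
      = 2 * 4000
      = 8000 Hz

8000


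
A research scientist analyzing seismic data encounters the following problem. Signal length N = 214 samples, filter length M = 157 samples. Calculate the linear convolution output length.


Linear convolution output length:
L = N + M - 1
  = 214 + 157 - 1
  = 370 samples

370


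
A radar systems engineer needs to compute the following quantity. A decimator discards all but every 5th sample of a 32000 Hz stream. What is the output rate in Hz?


Decimation reduces the sample rate:
fs_out = fs_in / M
       = 32000 / 5
       = 6400.0 Hz

6400.0 Hz


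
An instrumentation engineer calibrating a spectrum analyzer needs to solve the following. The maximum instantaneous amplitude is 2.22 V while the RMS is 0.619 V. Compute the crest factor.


Crest factor is the ratio of peak to RMS:
CF = V_peak / V_rms
   = 2.22 / 0.619
   = 3.5864

3.5864


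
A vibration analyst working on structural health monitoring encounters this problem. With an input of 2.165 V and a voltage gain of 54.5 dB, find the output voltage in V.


Output voltage from dB gain:
V_out = V_in * 10^(gain_dB / 20)
      = 2.165 * 10^(54.5 / 20)
      = 2.165 * 530.884444
      = 1149.3648 V

1149.3648 V


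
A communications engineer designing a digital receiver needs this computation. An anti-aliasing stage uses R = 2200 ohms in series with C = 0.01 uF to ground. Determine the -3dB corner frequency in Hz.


Cutoff frequency of a first-order RC filter:
fc = 1 / (2 * pi * R * C)
C = 0.01 uF = 1e-08 F
fc = 1 / (2 * pi * 2200 * 1e-08)
   = 1 / 0.00013823007675795
   = 7234.315595 Hz

7234.315595 Hz


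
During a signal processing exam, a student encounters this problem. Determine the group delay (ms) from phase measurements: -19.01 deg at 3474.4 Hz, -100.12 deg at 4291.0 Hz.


Group delay from phase difference:
tau = -d(phi)/d(omega)
d(phi) = -81.11 deg = -1.415637 rad
d(omega) = 2*pi*(4291.0 - 3474.4) = 5130.8491 rad/s
tau = -(-1.415637) / 5130.8491
    = 0.2759 ms

0.2759 ms


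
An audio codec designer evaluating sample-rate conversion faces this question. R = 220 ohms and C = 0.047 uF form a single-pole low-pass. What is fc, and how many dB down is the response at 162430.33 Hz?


Step 1 — cutoff frequency:
fc = 1 / (2*pi*R*C)
C = 0.047 uF = 4.7e-08 F
fc = 1 / (2*pi*220*4.7e-08)
   = 15392.161 Hz

Step 2 — magnitude at f = 162430.33 Hz:
|H(f)| = 1 / sqrt(1 + (f/fc)^2)
f/fc = 162430.33 / 15392.161 = 10.552796
|H| = 1 / sqrt(1 + 111.361503) = 0.094339
|H|_dB = 20*log10(0.094339) = -20.51 dB

fc = 15392.161 Hz; |H(162430.33 Hz)| = -20.51 dB


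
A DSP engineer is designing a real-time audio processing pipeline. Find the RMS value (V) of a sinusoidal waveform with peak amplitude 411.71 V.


RMS voltage for a sinusoidal waveform:
V_rms = V_peak / sqrt(2)
      = 411.71 / 1.414214
      = 291.123 V

291.123 V


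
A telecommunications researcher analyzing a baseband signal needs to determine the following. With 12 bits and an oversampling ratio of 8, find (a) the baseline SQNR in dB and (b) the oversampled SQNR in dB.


Step 1 — baseline SQNR at Nyquist:
SQNR_base = 6.02*N + 1.76
          = 6.02*12 + 1.76
          = 74.0 dB

Step 2 — oversampling processing gain:
G = 10*log10(OSR) = 10*log10(8) = 9.03 dB

Step 3 — total:
SQNR_total = 74.0 + 9.03 = 83.03 dB

Base SQNR = 74.0 dB; oversampled SQNR = 83.03 dB


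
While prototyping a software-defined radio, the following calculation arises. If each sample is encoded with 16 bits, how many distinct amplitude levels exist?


Number of quantization levels = 2^N
= 2^16
= 65536

65536


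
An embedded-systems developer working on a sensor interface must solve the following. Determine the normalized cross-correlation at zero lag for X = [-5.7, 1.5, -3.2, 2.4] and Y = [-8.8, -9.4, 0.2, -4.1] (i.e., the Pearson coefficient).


Pearson correlation coefficient (population):
r = cov(X,Y) / (std(X) * std(Y))
Mean X = -1.25, Mean Y = -5.525
Cov(X,Y) = -0.51125
Std(X) = 3.335041, Std(Y) = 3.890614
r = -0.0394

-0.0394


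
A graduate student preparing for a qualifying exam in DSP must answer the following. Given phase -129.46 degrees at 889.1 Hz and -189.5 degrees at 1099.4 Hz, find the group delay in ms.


Group delay from phase difference:
tau = -d(phi)/d(omega)
d(phi) = -60.04 deg = -1.047896 rad
d(omega) = 2*pi*(1099.4 - 889.1) = 1321.3539 rad/s
tau = -(-1.047896) / 1321.3539
    = 0.793 ms

0.793 ms


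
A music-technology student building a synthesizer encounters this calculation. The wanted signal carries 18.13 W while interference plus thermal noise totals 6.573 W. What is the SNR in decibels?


SNR in decibels:
SNR = 10 * log10(Ps / Pn)
    = 10 * log10(18.13 / 6.573)
    = 10 * log10(2.7583)
    = 10 * 0.4406
    = 4.41 dB

4.41 dB


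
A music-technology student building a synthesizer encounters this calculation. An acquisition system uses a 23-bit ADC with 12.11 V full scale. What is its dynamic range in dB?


Dynamic range from full-scale to LSB:
V_min = V_max / 2^bits = 12.11 / 2^23
DR = 20 * log10(V_max / V_min)
   = 20 * log10(2^23)
   = 20 * 23 * log10(2)
   = 138.47 dB

138.47 dB


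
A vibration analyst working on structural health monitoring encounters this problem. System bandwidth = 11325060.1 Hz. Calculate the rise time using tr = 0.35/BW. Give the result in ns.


Rise time from bandwidth relationship:
tr = 0.35 / BW
   = 0.35 / 11325060.1
   = 3.090491326e-08 s
   = 30.9049 ns

30.9049 ns


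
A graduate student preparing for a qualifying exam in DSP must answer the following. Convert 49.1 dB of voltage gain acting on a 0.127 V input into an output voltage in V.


Output voltage from dB gain:
V_out = V_in * 10^(gain_dB / 20)
      = 0.127 * 10^(49.1 / 20)
      = 0.127 * 285.101827
      = 36.2079 V

36.2079 V


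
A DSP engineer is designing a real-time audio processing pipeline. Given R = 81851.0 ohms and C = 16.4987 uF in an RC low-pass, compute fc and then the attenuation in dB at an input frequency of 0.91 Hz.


Step 1 — cutoff frequency:
fc = 1 / (2*pi*R*C)
C = 16.4987 uF = 1.64987e-05 F
fc = 1 / (2*pi*81851.0*1.64987e-05)
   = 0.117855 Hz

Step 2 — magnitude at f = 0.91 Hz:
|H(f)| = 1 / sqrt(1 + (f/fc)^2)
f/fc = 0.91 / 0.117855 = 7.721353
|H| = 1 / sqrt(1 + 59.619292) = 0.1284383
|H|_dB = 20*log10(0.1284383) = -17.83 dB

fc = 0.117855 Hz; |H(0.91 Hz)| = -17.83 dB


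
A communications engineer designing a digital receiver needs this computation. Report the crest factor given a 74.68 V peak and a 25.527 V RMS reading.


Crest factor is the ratio of peak to RMS:
CF = V_peak / V_rms
   = 74.68 / 25.527
   = 2.9255

2.9255


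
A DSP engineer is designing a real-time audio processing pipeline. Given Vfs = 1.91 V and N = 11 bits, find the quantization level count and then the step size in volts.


Step 1 — number of quantization levels:
L = 2^N = 2^11 = 2048

Step 2 — LSB step size:
delta = Vfs / L
      = 1.91 / 2048
      = 0.00093262 V

Levels = 2048; step size = 0.00093262 V


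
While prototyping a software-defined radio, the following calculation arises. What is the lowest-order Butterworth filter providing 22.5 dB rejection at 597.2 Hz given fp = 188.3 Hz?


Butterworth filter order formula:
n = log10(10^(A/10) - 1) / (2 * log10(f_stop/f_pass))
10^(22.5/10) - 1 = 176.8279
f_stop/f_pass = 597.2 / 188.3 = 3.1715
n = 2.2419 -> ceil = 3

3


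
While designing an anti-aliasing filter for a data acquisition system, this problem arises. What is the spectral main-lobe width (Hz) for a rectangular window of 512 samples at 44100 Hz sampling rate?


Main lobe width for a rectangular window:
Width = 2 * fs / N
      = 2 * 44100 / 512
      = 88200 / 512
      = 172.266 Hz

172.266 Hz


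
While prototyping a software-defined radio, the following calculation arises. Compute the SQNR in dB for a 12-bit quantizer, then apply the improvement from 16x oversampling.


Step 1 — baseline SQNR at Nyquist:
SQNR_base = 6.02*N + 1.76
          = 6.02*12 + 1.76
          = 74.0 dB

Step 2 — oversampling processing gain:
G = 10*log10(OSR) = 10*log10(16) = 12.04 dB

Step 3 — total:
SQNR_total = 74.0 + 12.04 = 86.04 dB

Base SQNR = 74.0 dB; oversampled SQNR = 86.04 dB


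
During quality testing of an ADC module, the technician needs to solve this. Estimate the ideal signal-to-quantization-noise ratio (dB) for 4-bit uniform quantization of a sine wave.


Theoretical SNR for a full-scale sinusoid:
SNR = 6.02 * N + 1.76
    = 6.02 * 4 + 1.76
    = 24.08 + 1.76
    = 25.84 dB

25.84 dB


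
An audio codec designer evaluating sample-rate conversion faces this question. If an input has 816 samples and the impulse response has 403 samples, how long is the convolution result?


Linear convolution output length:
L = N + M - 1
  = 816 + 403 - 1
  = 1218 samples

1218


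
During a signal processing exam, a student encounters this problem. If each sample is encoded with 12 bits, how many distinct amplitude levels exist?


Number of quantization levels = 2^N
= 2^12
= 4096

4096


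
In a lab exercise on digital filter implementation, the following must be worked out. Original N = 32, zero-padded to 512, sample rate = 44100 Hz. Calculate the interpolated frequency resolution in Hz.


Frequency resolution after zero-padding:
N_padded = 32 * 16 = 512
df = fs / N_padded
   = 44100 / 512
   = 86.1328 Hz

86.1328 Hz


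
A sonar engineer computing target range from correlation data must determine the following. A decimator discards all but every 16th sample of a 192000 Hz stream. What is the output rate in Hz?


Decimation reduces the sample rate:
fs_out = fs_in / M
       = 192000 / 16
       = 12000.0 Hz

12000.0 Hz


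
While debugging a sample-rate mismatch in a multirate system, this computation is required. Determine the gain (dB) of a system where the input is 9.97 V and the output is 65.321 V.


Voltage gain in dB:
G = 20 * log10(Vout / Vin)
  = 20 * log10(65.321 / 9.97)
  = 20 * log10(6.551755)
  = 20 * 0.816358
  = 16.33 dB

16.33 dB


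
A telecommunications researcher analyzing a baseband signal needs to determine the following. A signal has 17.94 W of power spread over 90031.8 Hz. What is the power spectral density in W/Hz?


Power spectral density:
PSD = P / BW
    = 17.94 / 90031.8
    = 0.00019926 W/Hz

0.00019926 W/Hz


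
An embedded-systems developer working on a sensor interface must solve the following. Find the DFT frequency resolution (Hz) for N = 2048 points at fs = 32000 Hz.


DFT frequency resolution:
df = fs / N
   = 32000 / 2048
   = 15.625 Hz

15.625 Hz


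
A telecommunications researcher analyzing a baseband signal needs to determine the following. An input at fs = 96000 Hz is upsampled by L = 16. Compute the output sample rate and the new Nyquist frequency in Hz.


Step 1 — output sample rate after interpolation by L:
fs_out = L * fs_in = 16 * 96000 = 1536000 Hz

Step 2 — Nyquist frequency of the output stream:
f_Nyq = fs_out / 2 = 1536000 / 2 = 768000.0 Hz

fs_out = 1536000 Hz; f_Nyquist = 768000.0 Hz


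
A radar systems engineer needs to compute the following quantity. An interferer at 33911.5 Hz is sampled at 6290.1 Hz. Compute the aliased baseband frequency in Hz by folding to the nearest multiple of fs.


Compute the nearest integer multiple of fs to the signal:
n = round(33911.5 / 6290.1) = 5
f_alias = |33911.5 - 5 * 6290.1|
        = |33911.5 - 31450.5|
        = 2461.0 Hz

2461.0


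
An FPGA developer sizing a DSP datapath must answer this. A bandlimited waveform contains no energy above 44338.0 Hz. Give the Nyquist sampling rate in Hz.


The Nyquist rate is twice the maximum frequency component.
fs_min = 2 * fmax
      = 2 * 44338.0
      = 88676.0 Hz

88676.0


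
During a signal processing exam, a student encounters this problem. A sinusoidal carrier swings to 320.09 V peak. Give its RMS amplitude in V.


RMS voltage for a sinusoidal waveform:
V_rms = V_peak / sqrt(2)
      = 320.09 / 1.414214
      = 226.338 V

226.338 V


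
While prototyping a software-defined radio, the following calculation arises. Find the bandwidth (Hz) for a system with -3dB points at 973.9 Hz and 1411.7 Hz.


Bandwidth is the difference of -3dB frequencies:
BW = f_high - f_low
   = 1411.7 - 973.9
   = 437.8 Hz

437.8 Hz


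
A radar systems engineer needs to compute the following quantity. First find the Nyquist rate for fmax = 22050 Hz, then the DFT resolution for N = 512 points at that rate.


Step 1 — Nyquist sampling rate:
fs = 2 * fmax = 2 * 22050 = 44100 Hz

Step 2 — DFT bin spacing:
df = fs / N = 44100 / 512 = 86.1328 Hz

86.1328 Hz


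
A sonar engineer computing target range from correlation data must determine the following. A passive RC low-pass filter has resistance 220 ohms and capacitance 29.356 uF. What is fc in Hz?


Cutoff frequency of a first-order RC filter:
fc = 1 / (2 * pi * R * C)
C = 29.356 uF = 2.9356e-05 F
fc = 1 / (2 * pi * 220 * 2.9356e-05)
   = 1 / 0.040578821333064
   = 24.643397 Hz

24.643397 Hz


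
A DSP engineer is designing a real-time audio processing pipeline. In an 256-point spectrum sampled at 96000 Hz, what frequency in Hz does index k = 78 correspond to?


Frequency of DFT bin k:
f_k = k * fs / N
    = 78 * 96000 / 256
    = 7488000 / 256
    = 29250.0 Hz

29250.0 Hz


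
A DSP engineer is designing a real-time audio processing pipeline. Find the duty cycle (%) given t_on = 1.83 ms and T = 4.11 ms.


Duty cycle as a percentage:
DC = (t_on / T) * 100
   = (1.83 / 4.11) * 100
   = 0.445255 * 100
   = 44.53 %

44.53 %


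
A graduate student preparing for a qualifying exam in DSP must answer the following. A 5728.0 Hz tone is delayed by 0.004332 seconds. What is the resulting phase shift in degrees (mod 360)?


Phase shift from frequency and time delay:
phi = 360 * f * t_delay
    = 360 * 5728.0 * 0.004332
    = 8932.93 degrees
    mod 360 = 292.93 degrees

292.93 degrees


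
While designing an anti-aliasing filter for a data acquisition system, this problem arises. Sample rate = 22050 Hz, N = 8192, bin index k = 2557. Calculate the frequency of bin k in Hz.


Frequency of DFT bin k:
f_k = k * fs / N
    = 2557 * 22050 / 8192
    = 56381850 / 8192
    = 6882.55 Hz

6882.55 Hz


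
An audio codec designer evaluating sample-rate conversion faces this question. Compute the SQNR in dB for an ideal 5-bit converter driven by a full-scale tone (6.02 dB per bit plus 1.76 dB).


Theoretical SNR for a full-scale sinusoid:
SNR = 6.02 * N + 1.76
    = 6.02 * 5 + 1.76
    = 30.1 + 1.76
    = 31.86 dB

31.86 dB


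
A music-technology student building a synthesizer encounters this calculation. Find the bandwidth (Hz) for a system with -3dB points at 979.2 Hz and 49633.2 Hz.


Bandwidth is the difference of -3dB frequencies:
BW = f_high - f_low
   = 49633.2 - 979.2
   = 48654.0 Hz

48654.0 Hz


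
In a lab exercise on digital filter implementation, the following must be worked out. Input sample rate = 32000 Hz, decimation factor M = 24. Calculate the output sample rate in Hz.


Decimation reduces the sample rate:
fs_out = fs_in / M
       = 32000 / 24
       = 1333.3333 Hz

1333.3333 Hz


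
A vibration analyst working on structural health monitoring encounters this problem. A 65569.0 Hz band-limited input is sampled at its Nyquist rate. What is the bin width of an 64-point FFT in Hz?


Step 1 — Nyquist sampling rate:
fs = 2 * fmax = 2 * 65569.0 = 131138.0 Hz

Step 2 — DFT bin spacing:
df = fs / N = 131138.0 / 64 = 2049.0312 Hz

2049.0312 Hz


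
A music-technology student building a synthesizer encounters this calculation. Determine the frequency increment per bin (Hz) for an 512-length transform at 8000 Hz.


DFT frequency resolution:
df = fs / N
   = 8000 / 512
   = 15.625 Hz

15.625 Hz


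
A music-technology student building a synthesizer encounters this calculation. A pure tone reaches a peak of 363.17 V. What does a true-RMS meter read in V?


RMS voltage for a sinusoidal waveform:
V_rms = V_peak / sqrt(2)
      = 363.17 / 1.414214
      = 256.8 V

256.8 V


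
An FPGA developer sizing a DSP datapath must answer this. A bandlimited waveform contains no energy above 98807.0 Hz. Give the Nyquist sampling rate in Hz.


The Nyquist rate is twice the maximum frequency component.
fs_min = 2 * fmax
      = 2 * 98807.0
      = 197614.0 Hz

197614.0


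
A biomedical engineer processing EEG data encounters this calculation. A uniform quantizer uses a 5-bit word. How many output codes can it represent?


Number of quantization levels = 2^N
= 2^5
= 32

32


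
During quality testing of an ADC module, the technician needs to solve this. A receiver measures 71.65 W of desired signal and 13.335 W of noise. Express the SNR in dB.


SNR in decibels:
SNR = 10 * log10(Ps / Pn)
    = 10 * log10(71.65 / 13.335)
    = 10 * log10(5.3731)
    = 10 * 0.7302
    = 7.3 dB

7.3 dB


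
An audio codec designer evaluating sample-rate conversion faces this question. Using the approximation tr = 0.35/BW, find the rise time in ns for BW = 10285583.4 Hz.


Rise time from bandwidth relationship:
tr = 0.35 / BW
   = 0.35 / 10285583.4
   = 3.402821079e-08 s
   = 34.0282 ns

34.0282 ns


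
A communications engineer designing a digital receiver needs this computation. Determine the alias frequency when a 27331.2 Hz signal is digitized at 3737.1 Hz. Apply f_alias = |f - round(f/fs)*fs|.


Compute the nearest integer multiple of fs to the signal:
n = round(27331.2 / 3737.1) = 7
f_alias = |27331.2 - 7 * 3737.1|
        = |27331.2 - 26159.7|
        = 1171.5 Hz

1171.5


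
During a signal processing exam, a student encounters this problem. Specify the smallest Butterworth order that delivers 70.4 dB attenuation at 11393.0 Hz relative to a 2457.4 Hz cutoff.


Butterworth filter order formula:
n = log10(10^(A/10) - 1) / (2 * log10(f_stop/f_pass))
10^(70.4/10) - 1 = 10964780.9614
f_stop/f_pass = 11393.0 / 2457.4 = 4.6362
n = 5.284 -> ceil = 6

6


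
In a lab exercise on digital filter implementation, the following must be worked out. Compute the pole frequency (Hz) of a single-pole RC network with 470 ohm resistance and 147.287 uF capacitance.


Cutoff frequency of a first-order RC filter:
fc = 1 / (2 * pi * R * C)
C = 147.287 uF = 0.000147287 F
fc = 1 / (2 * pi * 470 * 0.000147287)
   = 1 / 0.43495281173912
   = 2.2991 Hz

2.2991 Hz


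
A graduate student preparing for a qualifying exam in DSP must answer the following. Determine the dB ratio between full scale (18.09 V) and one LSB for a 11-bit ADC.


Dynamic range from full-scale to LSB:
V_min = V_max / 2^bits = 18.09 / 2^11
DR = 20 * log10(V_max / V_min)
   = 20 * log10(2^11)
   = 20 * 11 * log10(2)
   = 66.23 dB

66.23 dB


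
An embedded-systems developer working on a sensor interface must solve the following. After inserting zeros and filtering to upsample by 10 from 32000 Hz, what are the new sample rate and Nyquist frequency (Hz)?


Step 1 — output sample rate after interpolation by L:
fs_out = L * fs_in = 10 * 32000 = 320000 Hz

Step 2 — Nyquist frequency of the output stream:
f_Nyq = fs_out / 2 = 320000 / 2 = 160000.0 Hz

fs_out = 320000 Hz; f_Nyquist = 160000.0 Hz


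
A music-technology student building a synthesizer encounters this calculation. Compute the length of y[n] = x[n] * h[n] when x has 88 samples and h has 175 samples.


Linear convolution output length:
L = N + M - 1
  = 88 + 175 - 1
  = 262 samples

262


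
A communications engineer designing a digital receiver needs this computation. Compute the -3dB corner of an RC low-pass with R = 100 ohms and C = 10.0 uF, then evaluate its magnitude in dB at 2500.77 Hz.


Step 1 — cutoff frequency:
fc = 1 / (2*pi*R*C)
C = 10.0 uF = 1e-05 F
fc = 1 / (2*pi*100*1e-05)
   = 159.155 Hz

Step 2 — magnitude at f = 2500.77 Hz:
|H(f)| = 1 / sqrt(1 + (f/fc)^2)
f/fc = 2500.77 / 159.155 = 15.712796
|H| = 1 / sqrt(1 + 246.891958) = 0.0635139
|H|_dB = 20*log10(0.0635139) = -23.94 dB

fc = 159.155 Hz; |H(2500.77 Hz)| = -23.94 dB


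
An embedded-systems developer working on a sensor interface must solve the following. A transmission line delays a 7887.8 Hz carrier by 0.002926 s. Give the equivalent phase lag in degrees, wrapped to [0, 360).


Phase shift from frequency and time delay:
phi = 360 * f * t_delay
    = 360 * 7887.8 * 0.002926
    = 8308.69 degrees
    mod 360 = 28.69 degrees

28.69 degrees


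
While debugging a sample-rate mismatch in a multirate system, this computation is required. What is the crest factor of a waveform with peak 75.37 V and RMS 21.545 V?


Crest factor is the ratio of peak to RMS:
CF = V_peak / V_rms
   = 75.37 / 21.545
   = 3.4983

3.4983


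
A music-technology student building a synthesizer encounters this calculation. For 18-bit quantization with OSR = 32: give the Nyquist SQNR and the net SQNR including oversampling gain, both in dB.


Step 1 — baseline SQNR at Nyquist:
SQNR_base = 6.02*N + 1.76
          = 6.02*18 + 1.76
          = 110.12 dB

Step 2 — oversampling processing gain:
G = 10*log10(OSR) = 10*log10(32) = 15.05 dB

Step 3 — total:
SQNR_total = 110.12 + 15.05 = 125.17 dB

Base SQNR = 110.12 dB; oversampled SQNR = 125.17 dB


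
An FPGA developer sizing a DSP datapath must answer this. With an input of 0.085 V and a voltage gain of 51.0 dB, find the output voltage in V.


Output voltage from dB gain:
V_out = V_in * 10^(gain_dB / 20)
      = 0.085 * 10^(51.0 / 20)
      = 0.085 * 354.813389
      = 30.1591 V

30.1591 V


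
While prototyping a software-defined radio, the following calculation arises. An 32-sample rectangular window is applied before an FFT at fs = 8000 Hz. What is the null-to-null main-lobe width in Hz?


Main lobe width for a rectangular window:
Width = 2 * fs / N
      = 2 * 8000 / 32
      = 16000 / 32
      = 500.0 Hz

500.0 Hz


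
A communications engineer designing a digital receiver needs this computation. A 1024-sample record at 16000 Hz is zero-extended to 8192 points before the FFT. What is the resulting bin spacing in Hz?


Frequency resolution after zero-padding:
N_padded = 1024 * 8 = 8192
df = fs / N_padded
   = 16000 / 8192
   = 1.9531 Hz

1.9531 Hz


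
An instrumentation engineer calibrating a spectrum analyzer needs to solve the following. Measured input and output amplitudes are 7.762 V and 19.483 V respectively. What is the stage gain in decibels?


Voltage gain in dB:
G = 20 * log10(Vout / Vin)
  = 20 * log10(19.483 / 7.762)
  = 20 * log10(2.510049)
  = 20 * 0.399682
  = 7.99 dB

7.99 dB


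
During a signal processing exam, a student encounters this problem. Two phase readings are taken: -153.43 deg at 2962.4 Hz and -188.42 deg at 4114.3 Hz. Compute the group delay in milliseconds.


Group delay from phase difference:
tau = -d(phi)/d(omega)
d(phi) = -34.99 deg = -0.610691 rad
d(omega) = 2*pi*(4114.3 - 2962.4) = 7237.6012 rad/s
tau = -(-0.610691) / 7237.6012
    = 0.0844 ms

0.0844 ms


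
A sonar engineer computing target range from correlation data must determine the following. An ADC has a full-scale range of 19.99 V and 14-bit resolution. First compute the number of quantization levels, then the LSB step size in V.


Step 1 — number of quantization levels:
L = 2^N = 2^14 = 16384

Step 2 — LSB step size:
delta = Vfs / L
      = 19.99 / 16384
      = 0.00122009 V

Levels = 16384; step size = 0.00122009 V


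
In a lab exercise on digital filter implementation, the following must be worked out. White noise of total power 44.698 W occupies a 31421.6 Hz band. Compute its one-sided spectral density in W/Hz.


Power spectral density:
PSD = P / BW
    = 44.698 / 31421.6
    = 0.00142252 W/Hz

0.00142252 W/Hz


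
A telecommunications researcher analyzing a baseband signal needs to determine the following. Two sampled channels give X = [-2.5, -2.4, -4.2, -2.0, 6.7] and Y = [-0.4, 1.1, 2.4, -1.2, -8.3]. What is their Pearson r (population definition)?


Pearson correlation coefficient (population):
r = cov(X,Y) / (std(X) * std(Y))
Mean X = -0.88, Mean Y = -1.28
Cov(X,Y) = -14.1124
Std(X) = 3.864402, Std(Y) = 3.722042
r = -0.9812

-0.9812


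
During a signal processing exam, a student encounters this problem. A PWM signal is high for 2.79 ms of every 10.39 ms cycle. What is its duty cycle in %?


Duty cycle as a percentage:
DC = (t_on / T) * 100
   = (2.79 / 10.39) * 100
   = 0.268527 * 100
   = 26.85 %

26.85 %


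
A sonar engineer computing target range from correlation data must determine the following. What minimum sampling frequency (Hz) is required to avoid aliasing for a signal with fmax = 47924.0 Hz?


The Nyquist rate is twice the maximum frequency component.
fs_min = 2 * fmax
      = 2 * 47924.0
      = 95848.0 Hz

95848.0


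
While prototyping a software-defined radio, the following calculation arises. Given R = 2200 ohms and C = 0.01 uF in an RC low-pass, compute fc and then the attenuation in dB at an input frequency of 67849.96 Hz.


Step 1 — cutoff frequency:
fc = 1 / (2*pi*R*C)
C = 0.01 uF = 1e-08 F
fc = 1 / (2*pi*2200*1e-08)
   = 7234.316 Hz

Step 2 — magnitude at f = 67849.96 Hz:
|H(f)| = 1 / sqrt(1 + (f/fc)^2)
f/fc = 67849.96 / 7234.316 = 9.378905
|H| = 1 / sqrt(1 + 87.963859) = 0.1060213
|H|_dB = 20*log10(0.1060213) = -19.49 dB

fc = 7234.316 Hz; |H(67849.96 Hz)| = -19.49 dB


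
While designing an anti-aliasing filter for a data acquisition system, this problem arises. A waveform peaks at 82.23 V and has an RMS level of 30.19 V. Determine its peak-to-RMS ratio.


Crest factor is the ratio of peak to RMS:
CF = V_peak / V_rms
   = 82.23 / 30.19
   = 2.7237

2.7237


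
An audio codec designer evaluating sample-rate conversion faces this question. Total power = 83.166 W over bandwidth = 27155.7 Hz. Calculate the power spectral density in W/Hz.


Power spectral density:
PSD = P / BW
    = 83.166 / 27155.7
    = 0.00306256 W/Hz

0.00306256 W/Hz


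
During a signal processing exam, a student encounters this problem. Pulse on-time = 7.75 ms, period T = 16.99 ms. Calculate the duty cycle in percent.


Duty cycle as a percentage:
DC = (t_on / T) * 100
   = (7.75 / 16.99) * 100
   = 0.456151 * 100
   = 45.62 %

45.62 %


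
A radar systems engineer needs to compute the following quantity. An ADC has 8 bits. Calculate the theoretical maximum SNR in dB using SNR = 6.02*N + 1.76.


Theoretical SNR for a full-scale sinusoid:
SNR = 6.02 * N + 1.76
    = 6.02 * 8 + 1.76
    = 48.16 + 1.76
    = 49.92 dB

49.92 dB


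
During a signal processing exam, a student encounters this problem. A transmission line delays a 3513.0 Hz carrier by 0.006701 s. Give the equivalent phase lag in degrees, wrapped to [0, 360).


Phase shift from frequency and time delay:
phi = 360 * f * t_delay
    = 360 * 3513.0 * 0.006701
    = 8474.62 degrees
    mod 360 = 194.62 degrees

194.62 degrees


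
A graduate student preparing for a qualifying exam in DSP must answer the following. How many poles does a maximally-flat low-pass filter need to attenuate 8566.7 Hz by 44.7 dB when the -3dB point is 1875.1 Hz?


Butterworth filter order formula:
n = log10(10^(A/10) - 1) / (2 * log10(f_stop/f_pass))
10^(44.7/10) - 1 = 29511.0923
f_stop/f_pass = 8566.7 / 1875.1 = 4.5687
n = 3.3874 -> ceil = 4

4


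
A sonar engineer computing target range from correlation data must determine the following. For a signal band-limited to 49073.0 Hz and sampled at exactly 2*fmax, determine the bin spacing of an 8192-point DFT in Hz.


Step 1 — Nyquist sampling rate:
fs = 2 * fmax = 2 * 49073.0 = 98146.0 Hz

Step 2 — DFT bin spacing:
df = fs / N = 98146.0 / 8192 = 11.9807 Hz

11.9807 Hz


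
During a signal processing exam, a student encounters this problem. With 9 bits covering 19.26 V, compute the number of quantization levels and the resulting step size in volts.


Step 1 — number of quantization levels:
L = 2^N = 2^9 = 512

Step 2 — LSB step size:
delta = Vfs / L
      = 19.26 / 512
      = 0.03761719 V

Levels = 512; step size = 0.03761719 V


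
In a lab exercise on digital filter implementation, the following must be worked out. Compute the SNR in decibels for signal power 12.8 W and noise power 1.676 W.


SNR in decibels:
SNR = 10 * log10(Ps / Pn)
    = 10 * log10(12.8 / 1.676)
    = 10 * log10(7.6372)
    = 10 * 0.8829
    = 8.83 dB

8.83 dB


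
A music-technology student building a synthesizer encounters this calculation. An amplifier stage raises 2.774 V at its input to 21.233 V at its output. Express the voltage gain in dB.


Voltage gain in dB:
G = 20 * log10(Vout / Vin)
  = 20 * log10(21.233 / 2.774)
  = 20 * log10(7.65429)
  = 20 * 0.883905
  = 17.68 dB

17.68 dB


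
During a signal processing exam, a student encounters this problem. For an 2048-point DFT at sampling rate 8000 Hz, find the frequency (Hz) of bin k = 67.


Frequency of DFT bin k:
f_k = k * fs / N
    = 67 * 8000 / 2048
    = 536000 / 2048
    = 261.719 Hz

261.719 Hz


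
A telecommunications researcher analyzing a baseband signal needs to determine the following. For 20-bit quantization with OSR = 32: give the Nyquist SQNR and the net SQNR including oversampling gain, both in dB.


Step 1 — baseline SQNR at Nyquist:
SQNR_base = 6.02*N + 1.76
          = 6.02*20 + 1.76
          = 122.16 dB

Step 2 — oversampling processing gain:
G = 10*log10(OSR) = 10*log10(32) = 15.05 dB

Step 3 — total:
SQNR_total = 122.16 + 15.05 = 137.21 dB

Base SQNR = 122.16 dB; oversampled SQNR = 137.21 dB


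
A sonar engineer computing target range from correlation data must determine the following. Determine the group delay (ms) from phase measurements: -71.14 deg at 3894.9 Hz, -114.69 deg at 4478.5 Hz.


Group delay from phase difference:
tau = -d(phi)/d(omega)
d(phi) = -43.55 deg = -0.760091 rad
d(omega) = 2*pi*(4478.5 - 3894.9) = 3666.8669 rad/s
tau = -(-0.760091) / 3666.8669
    = 0.2073 ms

0.2073 ms


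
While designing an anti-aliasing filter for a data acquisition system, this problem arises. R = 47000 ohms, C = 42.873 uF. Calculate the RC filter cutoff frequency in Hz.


Cutoff frequency of a first-order RC filter:
fc = 1 / (2 * pi * R * C)
C = 42.873 uF = 4.2873e-05 F
fc = 1 / (2 * pi * 47000 * 4.2873e-05)
   = 1 / 12.660813172711
   = 0.078984 Hz

0.078984 Hz


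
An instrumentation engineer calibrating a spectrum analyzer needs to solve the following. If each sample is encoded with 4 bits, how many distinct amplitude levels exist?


Number of quantization levels = 2^N
= 2^4
= 16

16


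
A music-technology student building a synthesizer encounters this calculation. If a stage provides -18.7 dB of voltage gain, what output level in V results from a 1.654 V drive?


Output voltage from dB gain:
V_out = V_in * 10^(gain_dB / 20)
      = 1.654 * 10^(-18.7 / 20)
      = 1.654 * 0.116145
      = 0.1921 V

0.1921 V


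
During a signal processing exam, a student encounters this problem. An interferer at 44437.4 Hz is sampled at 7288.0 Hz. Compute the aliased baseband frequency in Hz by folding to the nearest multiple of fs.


Compute the nearest integer multiple of fs to the signal:
n = round(44437.4 / 7288.0) = 6
f_alias = |44437.4 - 6 * 7288.0|
        = |44437.4 - 43728.0|
        = 709.4 Hz

709.4


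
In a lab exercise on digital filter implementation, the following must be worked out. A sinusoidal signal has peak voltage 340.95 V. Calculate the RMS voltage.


RMS voltage for a sinusoidal waveform:
V_rms = V_peak / sqrt(2)
      = 340.95 / 1.414214
      = 241.088 V

241.088 V


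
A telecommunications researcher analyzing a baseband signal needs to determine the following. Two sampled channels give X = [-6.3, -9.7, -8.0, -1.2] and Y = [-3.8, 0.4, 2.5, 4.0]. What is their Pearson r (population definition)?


Pearson correlation coefficient (population):
r = cov(X,Y) / (std(X) * std(Y))
Mean X = -6.3, Mean Y = 0.775
Cov(X,Y) = 3.6975
Std(X) = 3.180409, Std(Y) = 2.9346
r = 0.3962

0.3962


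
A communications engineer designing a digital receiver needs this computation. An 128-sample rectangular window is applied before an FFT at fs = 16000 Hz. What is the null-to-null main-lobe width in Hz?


Main lobe width for a rectangular window:
Width = 2 * fs / N
      = 2 * 16000 / 128
      = 32000 / 128
      = 250.0 Hz

250.0 Hz


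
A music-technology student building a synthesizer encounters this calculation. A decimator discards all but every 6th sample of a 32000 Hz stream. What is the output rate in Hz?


Decimation reduces the sample rate:
fs_out = fs_in / M
       = 32000 / 6
       = 5333.3333 Hz

5333.3333 Hz


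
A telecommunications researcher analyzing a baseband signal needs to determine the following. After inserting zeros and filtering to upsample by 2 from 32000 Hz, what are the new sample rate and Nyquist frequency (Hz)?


Step 1 — output sample rate after interpolation by L:
fs_out = L * fs_in = 2 * 32000 = 64000 Hz

Step 2 — Nyquist frequency of the output stream:
f_Nyq = fs_out / 2 = 64000 / 2 = 32000.0 Hz

fs_out = 64000 Hz; f_Nyquist = 32000.0 Hz
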